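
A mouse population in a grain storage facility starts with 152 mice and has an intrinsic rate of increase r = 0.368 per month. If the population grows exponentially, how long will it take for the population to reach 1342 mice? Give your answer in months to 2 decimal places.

5.92 months

Set N₀·e^(rt) = 1342: e^(0.368·t) = 1342/152 = 8.8289.
0.368·t = ln(8.8289) = 2.178, so t = 2.178/0.368 = 5.9186.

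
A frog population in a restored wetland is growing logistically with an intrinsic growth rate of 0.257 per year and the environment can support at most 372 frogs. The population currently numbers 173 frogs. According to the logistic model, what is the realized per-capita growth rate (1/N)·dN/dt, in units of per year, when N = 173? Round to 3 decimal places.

(1/N)·dN/dt = r(1 − N/K) = 0.257 × (1 − 173/372).
= 0.257 × 0.53495 = 0.13748.

0.137 per year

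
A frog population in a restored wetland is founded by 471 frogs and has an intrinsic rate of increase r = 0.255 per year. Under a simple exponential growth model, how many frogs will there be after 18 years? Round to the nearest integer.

N(t) = N₀·e^(rt) = 471 × e^(0.255×18) = 471 × e^4.59.
e^4.59 ≈ 98.494, so N ≈ 471 × 98.494 = 46390.9.

46391 frogs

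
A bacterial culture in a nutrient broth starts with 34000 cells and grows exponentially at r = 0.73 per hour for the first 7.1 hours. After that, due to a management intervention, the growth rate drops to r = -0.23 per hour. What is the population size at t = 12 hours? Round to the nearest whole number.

1963258 cells

Phase 1: N(7.1) = 34000·e^(0.73×7.1) = 34000·e^5.183 = 6.059366×10^6.
Phase 2 runs for 12 − 7.1 = 4.9 hours at r = -0.23.
N(12) = 6.059366×10^6·e^(-0.23×4.9) = 6.059366×10^6·e^-1.127 = 1.963258×10^6.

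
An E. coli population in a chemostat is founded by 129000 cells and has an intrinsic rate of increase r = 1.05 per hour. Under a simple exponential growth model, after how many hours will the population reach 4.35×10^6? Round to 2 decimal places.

Set N₀·e^(rt) = 4.35×10^6: e^(1.05·t) = 4.35×10^6/129000 = 33.721.
1.05·t = ln(33.721) = 3.5181, so t = 3.5181/1.05 = 3.3506.

3.35 hours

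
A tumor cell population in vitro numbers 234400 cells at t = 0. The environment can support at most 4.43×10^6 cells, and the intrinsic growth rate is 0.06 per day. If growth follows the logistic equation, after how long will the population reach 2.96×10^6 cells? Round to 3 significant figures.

A = (K − N₀)/N₀ = (4.43×10^6 − 234400)/234400 = 17.899.
Solve 4.43×10^6/(1 + 17.899·e^(−0.06t)) = 2.96×10^6: 1 + 17.899·e^(−0.06t) = 1.4966, so e^(−0.06t) = 0.0277453.
−0.06·t = ln(0.0277453) = -3.5847, so t = 3.5847/0.06 = 59.745.

59.7 days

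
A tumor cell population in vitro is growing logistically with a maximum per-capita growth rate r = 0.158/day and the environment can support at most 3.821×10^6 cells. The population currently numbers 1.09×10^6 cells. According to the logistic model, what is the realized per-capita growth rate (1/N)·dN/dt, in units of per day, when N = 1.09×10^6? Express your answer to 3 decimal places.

(1/N)·dN/dt = r(1 − N/K) = 0.158 × (1 − 1.09×10^6/3.821×10^6).
= 0.158 × 0.71473 = 0.11293.

0.113 per day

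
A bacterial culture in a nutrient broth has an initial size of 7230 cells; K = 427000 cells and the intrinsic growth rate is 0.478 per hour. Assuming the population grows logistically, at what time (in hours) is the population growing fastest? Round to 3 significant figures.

Logistic growth is fastest at N = K/2 = 213500.
A = (K − N₀)/N₀ = 58.059. Set K/(1 + A·e^(−rt)) = K/2 → A·e^(−rt) = 1.
e^(−0.478t) = 1/58.059 = 0.0172237, so t = ln(58.059)/0.478 = 4.0615/0.478 = 8.4968.

8.50 hours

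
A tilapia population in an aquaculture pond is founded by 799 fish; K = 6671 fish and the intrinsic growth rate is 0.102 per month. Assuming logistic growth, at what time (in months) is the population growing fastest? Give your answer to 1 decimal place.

Logistic growth is fastest at N = K/2 = 3335.5.
A = (K − N₀)/N₀ = 7.3492. Set K/(1 + A·e^(−rt)) = K/2 → A·e^(−rt) = 1.
e^(−0.102t) = 1/7.3492 = 0.136069, so t = ln(7.3492)/0.102 = 1.9946/0.102 = 19.555.

19.6 months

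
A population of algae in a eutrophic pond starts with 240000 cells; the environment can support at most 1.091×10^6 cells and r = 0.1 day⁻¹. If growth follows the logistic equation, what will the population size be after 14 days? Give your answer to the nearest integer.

582055 cells

A = (K − N₀)/N₀ = (1.091×10^6 − 240000)/240000 = 3.5458.
N(t) = K/(1 + A·e^(−rt)) = 1.091×10^6/(1 + 3.5458×e^(−0.1×14)).
e^(−1.4) = 0.2466; denominator = 1 + 3.5458×0.2466 = 1.8744.
N = 1.091×10^6/1.8744 = 582055.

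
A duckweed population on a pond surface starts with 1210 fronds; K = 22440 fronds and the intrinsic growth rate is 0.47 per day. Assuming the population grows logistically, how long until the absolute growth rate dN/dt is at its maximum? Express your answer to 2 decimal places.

6.10 days

Logistic growth is fastest at N = K/2 = 11220.
A = (K − N₀)/N₀ = 17.545. Set K/(1 + A·e^(−rt)) = K/2 → A·e^(−rt) = 1.
e^(−0.47t) = 1/17.545 = 0.0569948, so t = ln(17.545)/0.47 = 2.8648/0.47 = 6.0953.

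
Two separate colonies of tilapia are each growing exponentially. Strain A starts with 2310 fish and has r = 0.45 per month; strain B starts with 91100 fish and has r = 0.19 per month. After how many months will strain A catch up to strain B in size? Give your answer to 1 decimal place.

14.1 months

Set 2310·e^(0.45t) = 91100·e^(0.19t).
e^((0.45 − 0.19)t) = 91100/2310 → e^(0.26·t) = 39.437.
0.26·t = ln(39.437) = 3.6747, so t = 3.6747/0.26 = 14.134.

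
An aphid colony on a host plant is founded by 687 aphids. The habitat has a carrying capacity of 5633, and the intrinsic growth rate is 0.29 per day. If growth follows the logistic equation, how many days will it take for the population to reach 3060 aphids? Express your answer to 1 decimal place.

7.4 days

A = (K − N₀)/N₀ = (5633 − 687)/687 = 7.1994.
Solve 5633/(1 + 7.1994·e^(−0.29t)) = 3060: 1 + 7.1994·e^(−0.29t) = 1.8408, so e^(−0.29t) = 0.116794.
−0.29·t = ln(0.116794) = -2.1473, so t = 2.1473/0.29 = 7.4046.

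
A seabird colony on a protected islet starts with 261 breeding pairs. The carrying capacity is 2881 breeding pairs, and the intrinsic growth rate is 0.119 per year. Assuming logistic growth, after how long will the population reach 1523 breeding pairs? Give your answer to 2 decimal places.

A = (K − N₀)/N₀ = (2881 − 261)/261 = 10.038.
Solve 2881/(1 + 10.038·e^(−0.119t)) = 1523: 1 + 10.038·e^(−0.119t) = 1.8917, so e^(−0.119t) = 0.0888258.
−0.119·t = ln(0.0888258) = -2.4211, so t = 2.4211/0.119 = 20.345.

20.35 years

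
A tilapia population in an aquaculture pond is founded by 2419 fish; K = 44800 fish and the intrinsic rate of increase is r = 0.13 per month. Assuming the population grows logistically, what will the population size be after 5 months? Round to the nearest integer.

4415 fish

A = (K − N₀)/N₀ = (44800 − 2419)/2419 = 17.52.
N(t) = K/(1 + A·e^(−rt)) = 44800/(1 + 17.52×e^(−0.13×5)).
e^(−0.65) = 0.52205; denominator = 1 + 17.52×0.52205 = 10.146.
N = 44800/10.146 = 4415.42.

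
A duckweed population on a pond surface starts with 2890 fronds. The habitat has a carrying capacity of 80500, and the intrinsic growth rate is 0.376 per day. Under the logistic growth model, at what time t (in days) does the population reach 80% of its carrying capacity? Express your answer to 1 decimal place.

12.4 days

A = (K − N₀)/N₀ = (80500 − 2890)/2890 = 26.855.
Solve 80500/(1 + 26.855·e^(−0.376t)) = 64400: 1 + 26.855·e^(−0.376t) = 1.25, so e^(−0.376t) = 0.00930937.
−0.376·t = ln(0.00930937) = -4.6767, so t = 4.6767/0.376 = 12.438.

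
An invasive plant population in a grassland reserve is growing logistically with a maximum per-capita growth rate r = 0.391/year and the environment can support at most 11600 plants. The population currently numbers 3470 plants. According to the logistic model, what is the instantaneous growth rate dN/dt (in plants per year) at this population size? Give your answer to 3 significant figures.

dN/dt = rN(1 − N/K) = 0.391 × 3470 × (1 − 3470/11600).
1 − 3470/11600 = 0.70086; dN/dt = 0.391 × 3470 × 0.70086 = 950.91.

951 plants per year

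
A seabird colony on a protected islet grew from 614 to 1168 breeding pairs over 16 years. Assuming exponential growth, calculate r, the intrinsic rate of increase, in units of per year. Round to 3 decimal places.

From N(t) = N₀·e^(rt): e^(r·16) = 1168/614 = 1.9023.
r·16 = ln(1.9023) = 0.64305, so r = 0.64305/16 = 0.040191.

0.040 per year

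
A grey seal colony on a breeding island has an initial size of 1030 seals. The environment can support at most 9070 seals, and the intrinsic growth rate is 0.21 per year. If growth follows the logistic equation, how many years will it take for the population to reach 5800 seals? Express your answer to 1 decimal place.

12.5 years

A = (K − N₀)/N₀ = (9070 − 1030)/1030 = 7.8058.
Solve 9070/(1 + 7.8058·e^(−0.21t)) = 5800: 1 + 7.8058·e^(−0.21t) = 1.5638, so e^(−0.21t) = 0.0722272.
−0.21·t = ln(0.0722272) = -2.6279, so t = 2.6279/0.21 = 12.514.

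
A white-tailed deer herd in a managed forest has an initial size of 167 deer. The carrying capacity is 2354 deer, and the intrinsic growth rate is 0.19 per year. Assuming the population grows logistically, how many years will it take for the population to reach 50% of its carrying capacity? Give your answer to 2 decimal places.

A = (K − N₀)/N₀ = (2354 − 167)/167 = 13.096.
Solve 2354/(1 + 13.096·e^(−0.19t)) = 1177: 1 + 13.096·e^(−0.19t) = 2, so e^(−0.19t) = 0.0763603.
−0.19·t = ln(0.0763603) = -2.5723, so t = 2.5723/0.19 = 13.538.

13.54 years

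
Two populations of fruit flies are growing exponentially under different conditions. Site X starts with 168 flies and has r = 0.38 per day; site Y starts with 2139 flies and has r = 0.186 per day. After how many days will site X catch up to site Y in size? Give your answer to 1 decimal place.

Set 168·e^(0.38t) = 2139·e^(0.186t).
e^((0.38 − 0.186)t) = 2139/168 → e^(0.194·t) = 12.732.
0.194·t = ln(12.732) = 2.5441, so t = 2.5441/0.194 = 13.114.

13.1 days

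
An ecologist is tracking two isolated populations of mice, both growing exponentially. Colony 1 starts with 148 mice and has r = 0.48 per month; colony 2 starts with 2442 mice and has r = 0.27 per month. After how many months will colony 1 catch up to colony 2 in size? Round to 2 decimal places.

13.35 months

Set 148·e^(0.48t) = 2442·e^(0.27t).
e^((0.48 − 0.27)t) = 2442/148 → e^(0.21·t) = 16.5.
0.21·t = ln(16.5) = 2.8034, so t = 2.8034/0.21 = 13.349.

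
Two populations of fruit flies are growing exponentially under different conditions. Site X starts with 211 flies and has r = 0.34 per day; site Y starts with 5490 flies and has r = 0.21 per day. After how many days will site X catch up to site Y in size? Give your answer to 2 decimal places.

25.07 days

Set 211·e^(0.34t) = 5490·e^(0.21t).
e^((0.34 − 0.21)t) = 5490/211 → e^(0.13·t) = 26.019.
0.13·t = ln(26.019) = 3.2588, so t = 3.2588/0.13 = 25.068.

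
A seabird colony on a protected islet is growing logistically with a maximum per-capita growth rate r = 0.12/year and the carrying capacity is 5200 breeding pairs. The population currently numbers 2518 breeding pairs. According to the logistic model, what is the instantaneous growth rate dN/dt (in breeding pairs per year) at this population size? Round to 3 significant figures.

156 breeding pairs per year

dN/dt = rN(1 − N/K) = 0.12 × 2518 × (1 − 2518/5200).
1 − 2518/5200 = 0.51577; dN/dt = 0.12 × 2518 × 0.51577 = 155.84.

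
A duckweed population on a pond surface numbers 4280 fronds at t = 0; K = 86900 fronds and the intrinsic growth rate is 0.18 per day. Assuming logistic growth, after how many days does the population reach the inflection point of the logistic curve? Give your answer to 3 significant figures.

Logistic growth is fastest at N = K/2 = 43450.
A = (K − N₀)/N₀ = 19.304. Set K/(1 + A·e^(−rt)) = K/2 → A·e^(−rt) = 1.
e^(−0.18t) = 1/19.304 = 0.0518034, so t = ln(19.304)/0.18 = 2.9603/0.18 = 16.446.

16.4 days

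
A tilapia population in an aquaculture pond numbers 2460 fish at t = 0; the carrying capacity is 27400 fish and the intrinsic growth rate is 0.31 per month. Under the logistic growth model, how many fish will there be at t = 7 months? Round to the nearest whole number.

12700 fish

A = (K − N₀)/N₀ = (27400 − 2460)/2460 = 10.138.
N(t) = K/(1 + A·e^(−rt)) = 27400/(1 + 10.138×e^(−0.31×7)).
e^(−2.17) = 0.11418; denominator = 1 + 10.138×0.11418 = 2.1576.
N = 27400/2.1576 = 12699.5.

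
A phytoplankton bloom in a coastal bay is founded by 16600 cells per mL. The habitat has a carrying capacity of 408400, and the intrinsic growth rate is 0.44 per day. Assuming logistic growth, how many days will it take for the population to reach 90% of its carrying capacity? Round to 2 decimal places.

12.18 days

A = (K − N₀)/N₀ = (408400 − 16600)/16600 = 23.602.
Solve 408400/(1 + 23.602·e^(−0.44t)) = 367560: 1 + 23.602·e^(−0.44t) = 1.1111, so e^(−0.44t) = 0.00470762.
−0.44·t = ln(0.00470762) = -5.3586, so t = 5.3586/0.44 = 12.179.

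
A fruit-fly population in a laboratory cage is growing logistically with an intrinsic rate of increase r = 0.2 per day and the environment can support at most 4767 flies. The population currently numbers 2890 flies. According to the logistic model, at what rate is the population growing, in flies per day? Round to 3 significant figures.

dN/dt = rN(1 − N/K) = 0.2 × 2890 × (1 − 2890/4767).
1 − 2890/4767 = 0.39375; dN/dt = 0.2 × 2890 × 0.39375 = 227.59.

228 flies per day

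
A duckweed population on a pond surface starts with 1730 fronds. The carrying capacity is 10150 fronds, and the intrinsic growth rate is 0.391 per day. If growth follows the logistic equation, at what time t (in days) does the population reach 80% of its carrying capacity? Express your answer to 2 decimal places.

A = (K − N₀)/N₀ = (10150 − 1730)/1730 = 4.8671.
Solve 10150/(1 + 4.8671·e^(−0.391t)) = 8120: 1 + 4.8671·e^(−0.391t) = 1.25, so e^(−0.391t) = 0.0513658.
−0.391·t = ln(0.0513658) = -2.9688, so t = 2.9688/0.391 = 7.5928.

7.59 days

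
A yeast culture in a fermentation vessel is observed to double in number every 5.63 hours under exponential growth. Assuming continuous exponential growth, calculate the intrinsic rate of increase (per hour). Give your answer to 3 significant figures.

r = ln(2)/t_d = 0.6931/5.63 = 0.12312.

0.123 per hour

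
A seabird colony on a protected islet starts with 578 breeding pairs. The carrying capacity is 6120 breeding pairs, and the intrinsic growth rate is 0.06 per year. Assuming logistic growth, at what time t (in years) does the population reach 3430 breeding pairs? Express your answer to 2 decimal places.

A = (K − N₀)/N₀ = (6120 − 578)/578 = 9.5882.
Solve 6120/(1 + 9.5882·e^(−0.06t)) = 3430: 1 + 9.5882·e^(−0.06t) = 1.7843, so e^(−0.06t) = 0.0817936.
−0.06·t = ln(0.0817936) = -2.5036, so t = 2.5036/0.06 = 41.726.

41.73 years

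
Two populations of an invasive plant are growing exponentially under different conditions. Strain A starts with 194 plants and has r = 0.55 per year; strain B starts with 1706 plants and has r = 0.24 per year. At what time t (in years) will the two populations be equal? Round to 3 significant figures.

Set 194·e^(0.55t) = 1706·e^(0.24t).
e^((0.55 − 0.24)t) = 1706/194 → e^(0.31·t) = 8.7938.
0.31·t = ln(8.7938) = 2.174, so t = 2.174/0.31 = 7.0131.

7.01 years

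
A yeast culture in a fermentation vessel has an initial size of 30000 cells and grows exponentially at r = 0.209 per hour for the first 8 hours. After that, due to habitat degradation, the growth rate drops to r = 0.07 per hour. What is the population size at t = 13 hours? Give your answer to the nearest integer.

226603 cells

Phase 1: N(8) = 30000·e^(0.209×8) = 30000·e^1.672 = 159684.
Phase 2 runs for 13 − 8 = 5 hours at r = 0.07.
N(13) = 159684·e^(0.07×5) = 159684·e^0.35 = 226603.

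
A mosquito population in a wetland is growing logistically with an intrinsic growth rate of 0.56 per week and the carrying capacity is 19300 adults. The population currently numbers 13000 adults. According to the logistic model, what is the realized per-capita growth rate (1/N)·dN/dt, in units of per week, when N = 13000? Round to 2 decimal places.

(1/N)·dN/dt = r(1 − N/K) = 0.56 × (1 − 13000/19300).
= 0.56 × 0.32642 = 0.1828.

0.18 per week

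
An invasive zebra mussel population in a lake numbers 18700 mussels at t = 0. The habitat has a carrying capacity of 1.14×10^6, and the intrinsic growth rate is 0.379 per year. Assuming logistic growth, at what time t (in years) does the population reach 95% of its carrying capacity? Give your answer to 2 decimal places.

A = (K − N₀)/N₀ = (1.14×10^6 − 18700)/18700 = 59.963.
Solve 1.14×10^6/(1 + 59.963·e^(−0.379t)) = 1.083×10^6: 1 + 59.963·e^(−0.379t) = 1.0526, so e^(−0.379t) = 0.000877741.
−0.379·t = ln(0.000877741) = -7.0382, so t = 7.0382/0.379 = 18.57.

18.57 years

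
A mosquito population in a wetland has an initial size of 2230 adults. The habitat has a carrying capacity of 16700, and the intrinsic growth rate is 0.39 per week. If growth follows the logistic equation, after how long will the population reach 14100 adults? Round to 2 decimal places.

9.13 weeks

A = (K − N₀)/N₀ = (16700 − 2230)/2230 = 6.4888.
Solve 16700/(1 + 6.4888·e^(−0.39t)) = 14100: 1 + 6.4888·e^(−0.39t) = 1.1844, so e^(−0.39t) = 0.0284178.
−0.39·t = ln(0.0284178) = -3.5607, so t = 3.5607/0.39 = 9.1301.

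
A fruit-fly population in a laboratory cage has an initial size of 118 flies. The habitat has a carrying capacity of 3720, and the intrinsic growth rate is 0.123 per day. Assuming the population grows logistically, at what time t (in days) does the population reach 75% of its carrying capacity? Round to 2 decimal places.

A = (K − N₀)/N₀ = (3720 − 118)/118 = 30.525.
Solve 3720/(1 + 30.525·e^(−0.123t)) = 2790: 1 + 30.525·e^(−0.123t) = 1.3333, so e^(−0.123t) = 0.0109199.
−0.123·t = ln(0.0109199) = -4.5172, so t = 4.5172/0.123 = 36.725.

36.72 days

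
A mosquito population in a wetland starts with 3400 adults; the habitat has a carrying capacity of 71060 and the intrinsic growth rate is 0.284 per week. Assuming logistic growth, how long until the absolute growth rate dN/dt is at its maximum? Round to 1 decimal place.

Logistic growth is fastest at N = K/2 = 35530.
A = (K − N₀)/N₀ = 19.9. Set K/(1 + A·e^(−rt)) = K/2 → A·e^(−rt) = 1.
e^(−0.284t) = 1/19.9 = 0.0502513, so t = ln(19.9)/0.284 = 2.9907/0.284 = 10.531.

10.5 weeks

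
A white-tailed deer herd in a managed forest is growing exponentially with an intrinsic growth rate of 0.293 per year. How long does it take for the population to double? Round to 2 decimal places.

Doubling time t_d = ln(2)/r = 0.6931/0.293 = 2.3657.

2.37 years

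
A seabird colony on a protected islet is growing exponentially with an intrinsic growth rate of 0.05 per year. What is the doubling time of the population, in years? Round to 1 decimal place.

13.9 years

Doubling time t_d = ln(2)/r = 0.6931/0.05 = 13.863.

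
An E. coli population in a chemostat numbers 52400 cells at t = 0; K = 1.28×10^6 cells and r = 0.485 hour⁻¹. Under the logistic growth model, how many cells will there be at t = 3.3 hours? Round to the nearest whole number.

223481 cells

A = (K − N₀)/N₀ = (1.28×10^6 − 52400)/52400 = 23.427.
N(t) = K/(1 + A·e^(−rt)) = 1.28×10^6/(1 + 23.427×e^(−0.485×3.3)).
e^(−1.6) = 0.2018; denominator = 1 + 23.427×0.2018 = 5.7276.
N = 1.28×10^6/5.7276 = 223481.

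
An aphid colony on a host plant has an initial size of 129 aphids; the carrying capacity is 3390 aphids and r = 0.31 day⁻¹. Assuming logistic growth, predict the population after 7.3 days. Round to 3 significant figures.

934 aphids

A = (K − N₀)/N₀ = (3390 − 129)/129 = 25.279.
N(t) = K/(1 + A·e^(−rt)) = 3390/(1 + 25.279×e^(−0.31×7.3)).
e^(−2.263) = 0.10404; denominator = 1 + 25.279×0.10404 = 3.63.
N = 3390/3.63 = 933.889.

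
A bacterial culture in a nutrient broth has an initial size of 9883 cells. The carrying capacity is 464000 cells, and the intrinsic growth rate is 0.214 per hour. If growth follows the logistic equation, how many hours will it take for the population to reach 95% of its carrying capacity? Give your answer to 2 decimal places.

31.64 hours

A = (K − N₀)/N₀ = (464000 − 9883)/9883 = 45.949.
Solve 464000/(1 + 45.949·e^(−0.214t)) = 440800: 1 + 45.949·e^(−0.214t) = 1.0526, so e^(−0.214t) = 0.00114543.
−0.214·t = ln(0.00114543) = -6.772, so t = 6.772/0.214 = 31.645.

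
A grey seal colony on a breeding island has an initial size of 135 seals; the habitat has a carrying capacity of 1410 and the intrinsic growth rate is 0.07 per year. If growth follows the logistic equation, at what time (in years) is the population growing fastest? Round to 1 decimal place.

Logistic growth is fastest at N = K/2 = 705.
A = (K − N₀)/N₀ = 9.4444. Set K/(1 + A·e^(−rt)) = K/2 → A·e^(−rt) = 1.
e^(−0.07t) = 1/9.4444 = 0.105882, so t = ln(9.4444)/0.07 = 2.2454/0.07 = 32.078.

32.1 years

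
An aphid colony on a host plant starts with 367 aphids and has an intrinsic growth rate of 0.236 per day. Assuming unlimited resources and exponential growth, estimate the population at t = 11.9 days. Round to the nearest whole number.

N(t) = N₀·e^(rt) = 367 × e^(0.236×11.9) = 367 × e^2.808.
e^2.808 ≈ 16.583, so N ≈ 367 × 16.583 = 6086.09.

6086 aphids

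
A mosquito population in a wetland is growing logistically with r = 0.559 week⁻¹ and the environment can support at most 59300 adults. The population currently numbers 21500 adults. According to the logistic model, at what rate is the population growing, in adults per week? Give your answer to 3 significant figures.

7660 adults per week

dN/dt = rN(1 − N/K) = 0.559 × 21500 × (1 − 21500/59300).
1 − 21500/59300 = 0.63744; dN/dt = 0.559 × 21500 × 0.63744 = 7661.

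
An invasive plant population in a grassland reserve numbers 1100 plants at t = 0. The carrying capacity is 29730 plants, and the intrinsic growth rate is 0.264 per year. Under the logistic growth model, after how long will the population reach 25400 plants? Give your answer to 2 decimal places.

A = (K − N₀)/N₀ = (29730 − 1100)/1100 = 26.027.
Solve 29730/(1 + 26.027·e^(−0.264t)) = 25400: 1 + 26.027·e^(−0.264t) = 1.1705, so e^(−0.264t) = 0.00654976.
−0.264·t = ln(0.00654976) = -5.0283, so t = 5.0283/0.264 = 19.047.

19.05 years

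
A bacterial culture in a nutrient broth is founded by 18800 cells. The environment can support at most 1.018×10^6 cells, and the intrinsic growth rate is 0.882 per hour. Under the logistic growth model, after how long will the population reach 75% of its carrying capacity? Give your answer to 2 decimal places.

5.75 hours

A = (K − N₀)/N₀ = (1.018×10^6 − 18800)/18800 = 53.149.
Solve 1.018×10^6/(1 + 53.149·e^(−0.882t)) = 763500: 1 + 53.149·e^(−0.882t) = 1.3333, so e^(−0.882t) = 0.00627168.
−0.882·t = ln(0.00627168) = -5.0717, so t = 5.0717/0.882 = 5.7502.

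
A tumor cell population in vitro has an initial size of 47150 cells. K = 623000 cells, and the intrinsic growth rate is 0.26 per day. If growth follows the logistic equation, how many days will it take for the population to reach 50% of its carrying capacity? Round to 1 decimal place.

9.6 days

A = (K − N₀)/N₀ = (623000 − 47150)/47150 = 12.213.
Solve 623000/(1 + 12.213·e^(−0.26t)) = 311500: 1 + 12.213·e^(−0.26t) = 2, so e^(−0.26t) = 0.081879.
−0.26·t = ln(0.081879) = -2.5025, so t = 2.5025/0.26 = 9.6251.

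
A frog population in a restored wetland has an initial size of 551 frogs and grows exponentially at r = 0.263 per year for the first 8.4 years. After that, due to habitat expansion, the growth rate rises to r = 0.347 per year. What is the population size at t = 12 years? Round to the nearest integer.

17503 frogs

Phase 1: N(8.4) = 551·e^(0.263×8.4) = 551·e^2.209 = 5018.74.
Phase 2 runs for 12 − 8.4 = 3.6 years at r = 0.347.
N(12) = 5018.74·e^(0.347×3.6) = 5018.74·e^1.249 = 17503.1.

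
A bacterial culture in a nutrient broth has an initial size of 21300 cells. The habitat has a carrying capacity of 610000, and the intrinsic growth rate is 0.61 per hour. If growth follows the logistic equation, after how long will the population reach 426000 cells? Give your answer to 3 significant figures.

6.82 hours

A = (K − N₀)/N₀ = (610000 − 21300)/21300 = 27.638.
Solve 610000/(1 + 27.638·e^(−0.61t)) = 426000: 1 + 27.638·e^(−0.61t) = 1.4319, so e^(−0.61t) = 0.0156277.
−0.61·t = ln(0.0156277) = -4.1587, so t = 4.1587/0.61 = 6.8176.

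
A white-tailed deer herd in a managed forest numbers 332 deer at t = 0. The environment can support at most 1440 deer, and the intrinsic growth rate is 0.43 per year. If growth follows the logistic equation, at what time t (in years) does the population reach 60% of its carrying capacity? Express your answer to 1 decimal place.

3.7 years

A = (K − N₀)/N₀ = (1440 − 332)/332 = 3.3373.
Solve 1440/(1 + 3.3373·e^(−0.43t)) = 864: 1 + 3.3373·e^(−0.43t) = 1.6667, so e^(−0.43t) = 0.199759.
−0.43·t = ln(0.199759) = -1.6106, so t = 1.6106/0.43 = 3.7457.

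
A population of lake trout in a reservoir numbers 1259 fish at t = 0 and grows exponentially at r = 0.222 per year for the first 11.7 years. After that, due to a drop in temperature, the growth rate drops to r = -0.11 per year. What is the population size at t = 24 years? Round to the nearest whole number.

Phase 1: N(11.7) = 1259·e^(0.222×11.7) = 1259·e^2.597 = 16906.8.
Phase 2 runs for 24 − 11.7 = 12.3 years at r = -0.11.
N(24) = 16906.8·e^(-0.11×12.3) = 16906.8·e^-1.353 = 4369.8.

4370 fish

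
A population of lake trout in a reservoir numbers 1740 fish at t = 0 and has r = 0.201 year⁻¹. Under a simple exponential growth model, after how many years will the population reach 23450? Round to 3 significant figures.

Set N₀·e^(rt) = 23450: e^(0.201·t) = 23450/1740 = 13.477.
0.201·t = ln(13.477) = 2.601, so t = 2.601/0.201 = 12.94.

12.9 years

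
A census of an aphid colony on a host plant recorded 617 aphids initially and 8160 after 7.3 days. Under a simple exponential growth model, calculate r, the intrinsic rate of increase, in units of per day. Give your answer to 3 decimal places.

0.354 per day

From N(t) = N₀·e^(rt): e^(r·7.3) = 8160/617 = 13.225.
r·7.3 = ln(13.225) = 2.5821, so r = 2.5821/7.3 = 0.35372.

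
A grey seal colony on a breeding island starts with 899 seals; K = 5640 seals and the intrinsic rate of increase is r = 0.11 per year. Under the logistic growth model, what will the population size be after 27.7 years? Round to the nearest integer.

A = (K − N₀)/N₀ = (5640 − 899)/899 = 5.2736.
N(t) = K/(1 + A·e^(−rt)) = 5640/(1 + 5.2736×e^(−0.11×27.7)).
e^(−3.047) = 0.047501; denominator = 1 + 5.2736×0.047501 = 1.2505.
N = 5640/1.2505 = 4510.18.

4510 seals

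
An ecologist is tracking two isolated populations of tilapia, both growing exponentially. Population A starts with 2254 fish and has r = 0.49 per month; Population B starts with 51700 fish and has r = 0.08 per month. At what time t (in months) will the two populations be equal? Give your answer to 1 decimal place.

7.6 months

Set 2254·e^(0.49t) = 51700·e^(0.08t).
e^((0.49 − 0.08)t) = 51700/2254 → e^(0.41·t) = 22.937.
0.41·t = ln(22.937) = 3.1328, so t = 3.1328/0.41 = 7.6409.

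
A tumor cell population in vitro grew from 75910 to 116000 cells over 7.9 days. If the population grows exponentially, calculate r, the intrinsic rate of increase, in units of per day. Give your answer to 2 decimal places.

From N(t) = N₀·e^(rt): e^(r·7.9) = 116000/75910 = 1.5281.
r·7.9 = ln(1.5281) = 0.42404, so r = 0.42404/7.9 = 0.053676.

0.05 per day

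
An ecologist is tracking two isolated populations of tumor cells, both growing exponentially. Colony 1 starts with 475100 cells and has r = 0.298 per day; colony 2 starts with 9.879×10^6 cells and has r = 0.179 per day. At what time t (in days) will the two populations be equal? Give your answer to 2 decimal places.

25.50 days

Set 475100·e^(0.298t) = 9.879×10^6·e^(0.179t).
e^((0.298 − 0.179)t) = 9.879×10^6/475100 → e^(0.119·t) = 20.794.
0.119·t = ln(20.794) = 3.0346, so t = 3.0346/0.119 = 25.501.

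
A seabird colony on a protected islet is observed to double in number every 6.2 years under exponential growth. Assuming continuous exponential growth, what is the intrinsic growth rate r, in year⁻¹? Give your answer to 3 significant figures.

r = ln(2)/t_d = 0.6931/6.2 = 0.1118.

0.112 per year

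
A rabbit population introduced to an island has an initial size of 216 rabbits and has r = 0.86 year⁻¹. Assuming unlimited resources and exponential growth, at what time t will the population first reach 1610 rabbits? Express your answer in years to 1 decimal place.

2.3 years

Set N₀·e^(rt) = 1610: e^(0.86·t) = 1610/216 = 7.4537.
0.86·t = ln(7.4537) = 2.0087, so t = 2.0087/0.86 = 2.3357.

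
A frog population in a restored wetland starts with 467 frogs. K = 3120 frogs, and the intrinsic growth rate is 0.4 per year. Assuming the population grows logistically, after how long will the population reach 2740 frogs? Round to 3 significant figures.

9.28 years

A = (K − N₀)/N₀ = (3120 − 467)/467 = 5.6809.
Solve 3120/(1 + 5.6809·e^(−0.4t)) = 2740: 1 + 5.6809·e^(−0.4t) = 1.1387, so e^(−0.4t) = 0.0244125.
−0.4·t = ln(0.0244125) = -3.7127, so t = 3.7127/0.4 = 9.2816.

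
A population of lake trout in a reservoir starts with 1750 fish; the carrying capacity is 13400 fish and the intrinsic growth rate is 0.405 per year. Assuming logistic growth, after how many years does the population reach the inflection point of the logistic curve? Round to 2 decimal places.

Logistic growth is fastest at N = K/2 = 6700.
A = (K − N₀)/N₀ = 6.6571. Set K/(1 + A·e^(−rt)) = K/2 → A·e^(−rt) = 1.
e^(−0.405t) = 1/6.6571 = 0.150215, so t = ln(6.6571)/0.405 = 1.8957/0.405 = 4.6807.

4.68 years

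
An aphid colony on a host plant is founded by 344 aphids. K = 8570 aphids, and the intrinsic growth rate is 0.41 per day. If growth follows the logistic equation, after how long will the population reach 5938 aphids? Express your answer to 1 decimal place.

9.7 days

A = (K − N₀)/N₀ = (8570 − 344)/344 = 23.913.
Solve 8570/(1 + 23.913·e^(−0.41t)) = 5938: 1 + 23.913·e^(−0.41t) = 1.4432, so e^(−0.41t) = 0.018536.
−0.41·t = ln(0.018536) = -3.988, so t = 3.988/0.41 = 9.7269.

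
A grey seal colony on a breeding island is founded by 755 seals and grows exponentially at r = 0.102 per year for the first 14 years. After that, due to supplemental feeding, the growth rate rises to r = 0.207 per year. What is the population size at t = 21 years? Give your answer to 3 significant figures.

Phase 1: N(14) = 755·e^(0.102×14) = 755·e^1.428 = 3148.61.
Phase 2 runs for 21 − 14 = 7 years at r = 0.207.
N(21) = 3148.61·e^(0.207×7) = 3148.61·e^1.449 = 13409.5.

13400 seals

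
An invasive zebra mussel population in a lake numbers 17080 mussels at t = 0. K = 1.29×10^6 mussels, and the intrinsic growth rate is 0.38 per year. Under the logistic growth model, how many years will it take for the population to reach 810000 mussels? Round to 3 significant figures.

A = (K − N₀)/N₀ = (1.29×10^6 − 17080)/17080 = 74.527.
Solve 1.29×10^6/(1 + 74.527·e^(−0.38t)) = 810000: 1 + 74.527·e^(−0.38t) = 1.5926, so e^(−0.38t) = 0.00795139.
−0.38·t = ln(0.00795139) = -4.8344, so t = 4.8344/0.38 = 12.722.

12.7 years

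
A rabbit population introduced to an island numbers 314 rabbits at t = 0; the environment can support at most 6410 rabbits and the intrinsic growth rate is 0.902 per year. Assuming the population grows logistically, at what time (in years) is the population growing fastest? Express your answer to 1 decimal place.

Logistic growth is fastest at N = K/2 = 3205.
A = (K − N₀)/N₀ = 19.414. Set K/(1 + A·e^(−rt)) = K/2 → A·e^(−rt) = 1.
e^(−0.902t) = 1/19.414 = 0.0515092, so t = ln(19.414)/0.902 = 2.966/0.902 = 3.2882.

3.3 years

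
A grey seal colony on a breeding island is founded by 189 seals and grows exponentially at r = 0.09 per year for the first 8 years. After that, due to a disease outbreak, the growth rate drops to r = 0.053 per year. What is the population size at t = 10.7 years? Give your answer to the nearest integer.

Phase 1: N(8) = 189·e^(0.09×8) = 189·e^0.72 = 388.288.
Phase 2 runs for 10.7 − 8 = 2.7 years at r = 0.053.
N(10.7) = 388.288·e^(0.053×2.7) = 388.288·e^0.1431 = 448.024.

448 seals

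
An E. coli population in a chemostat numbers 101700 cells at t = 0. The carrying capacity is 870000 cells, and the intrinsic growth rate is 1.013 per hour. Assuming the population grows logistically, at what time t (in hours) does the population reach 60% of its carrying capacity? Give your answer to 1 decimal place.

A = (K − N₀)/N₀ = (870000 − 101700)/101700 = 7.5546.
Solve 870000/(1 + 7.5546·e^(−1.013t)) = 522000: 1 + 7.5546·e^(−1.013t) = 1.6667, so e^(−1.013t) = 0.0882468.
−1.013·t = ln(0.0882468) = -2.4276, so t = 2.4276/1.013 = 2.3965.

2.4 hours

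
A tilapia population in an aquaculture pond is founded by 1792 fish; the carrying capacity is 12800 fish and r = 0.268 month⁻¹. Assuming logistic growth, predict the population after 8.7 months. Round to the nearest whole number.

A = (K − N₀)/N₀ = (12800 − 1792)/1792 = 6.1429.
N(t) = K/(1 + A·e^(−rt)) = 12800/(1 + 6.1429×e^(−0.268×8.7)).
e^(−2.332) = 0.09714; denominator = 1 + 6.1429×0.09714 = 1.5967.
N = 12800/1.5967 = 8016.44.

8016 fish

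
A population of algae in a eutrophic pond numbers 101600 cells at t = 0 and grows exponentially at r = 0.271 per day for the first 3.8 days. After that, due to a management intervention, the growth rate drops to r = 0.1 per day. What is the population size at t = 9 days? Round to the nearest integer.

Phase 1: N(3.8) = 101600·e^(0.271×3.8) = 101600·e^1.03 = 284531.
Phase 2 runs for 9 − 3.8 = 5.2 days at r = 0.1.
N(9) = 284531·e^(0.1×5.2) = 284531·e^0.52 = 478590.

478590 cells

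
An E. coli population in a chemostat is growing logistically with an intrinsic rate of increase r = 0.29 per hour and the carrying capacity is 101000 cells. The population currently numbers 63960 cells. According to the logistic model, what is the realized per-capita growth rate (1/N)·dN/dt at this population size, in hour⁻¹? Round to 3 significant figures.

(1/N)·dN/dt = r(1 − N/K) = 0.29 × (1 − 63960/101000).
= 0.29 × 0.36673 = 0.10635.

0.106 per hour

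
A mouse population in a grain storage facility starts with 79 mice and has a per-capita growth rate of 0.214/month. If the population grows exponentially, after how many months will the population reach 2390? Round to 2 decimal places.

15.93 months

Set N₀·e^(rt) = 2390: e^(0.214·t) = 2390/79 = 30.253.
0.214·t = ln(30.253) = 3.4096, so t = 3.4096/0.214 = 15.933.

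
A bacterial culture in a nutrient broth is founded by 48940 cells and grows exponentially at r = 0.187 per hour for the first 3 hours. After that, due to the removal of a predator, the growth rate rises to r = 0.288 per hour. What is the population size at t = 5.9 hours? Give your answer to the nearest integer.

Phase 1: N(3) = 48940·e^(0.187×3) = 48940·e^0.561 = 85763.6.
Phase 2 runs for 5.9 − 3 = 2.9 hours at r = 0.288.
N(5.9) = 85763.6·e^(0.288×2.9) = 85763.6·e^0.8352 = 197709.

197709 cells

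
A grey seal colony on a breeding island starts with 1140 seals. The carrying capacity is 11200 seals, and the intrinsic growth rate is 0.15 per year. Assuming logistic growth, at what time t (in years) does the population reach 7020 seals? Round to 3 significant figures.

18.0 years

A = (K − N₀)/N₀ = (11200 − 1140)/1140 = 8.8246.
Solve 11200/(1 + 8.8246·e^(−0.15t)) = 7020: 1 + 8.8246·e^(−0.15t) = 1.5954, so e^(−0.15t) = 0.0674755.
−0.15·t = ln(0.0674755) = -2.696, so t = 2.696/0.15 = 17.973.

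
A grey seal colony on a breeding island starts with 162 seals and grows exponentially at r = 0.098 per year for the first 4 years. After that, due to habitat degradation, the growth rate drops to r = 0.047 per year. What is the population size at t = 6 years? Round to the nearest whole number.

263 seals

Phase 1: N(4) = 162·e^(0.098×4) = 162·e^0.392 = 239.75.
Phase 2 runs for 6 − 4 = 2 years at r = 0.047.
N(6) = 239.75·e^(0.047×2) = 239.75·e^0.094 = 263.38.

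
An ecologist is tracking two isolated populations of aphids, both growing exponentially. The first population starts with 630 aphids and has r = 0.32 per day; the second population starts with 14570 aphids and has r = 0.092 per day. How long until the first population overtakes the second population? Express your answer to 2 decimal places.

13.78 days

Set 630·e^(0.32t) = 14570·e^(0.092t).
e^((0.32 − 0.092)t) = 14570/630 → e^(0.228·t) = 23.127.
0.228·t = ln(23.127) = 3.141, so t = 3.141/0.228 = 13.776.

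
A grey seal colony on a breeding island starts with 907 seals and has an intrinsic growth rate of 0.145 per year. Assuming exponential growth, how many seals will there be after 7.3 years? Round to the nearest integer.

N(t) = N₀·e^(rt) = 907 × e^(0.145×7.3) = 907 × e^1.058.
e^1.058 ≈ 2.882, so N ≈ 907 × 2.882 = 2614.01.

2614 seals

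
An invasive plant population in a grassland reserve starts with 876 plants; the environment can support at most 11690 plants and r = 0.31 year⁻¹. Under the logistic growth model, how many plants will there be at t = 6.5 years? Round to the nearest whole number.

A = (K − N₀)/N₀ = (11690 − 876)/876 = 12.345.
N(t) = K/(1 + A·e^(−rt)) = 11690/(1 + 12.345×e^(−0.31×6.5)).
e^(−2.015) = 0.13332; denominator = 1 + 12.345×0.13332 = 2.6458.
N = 11690/2.6458 = 4418.31.

4418 plants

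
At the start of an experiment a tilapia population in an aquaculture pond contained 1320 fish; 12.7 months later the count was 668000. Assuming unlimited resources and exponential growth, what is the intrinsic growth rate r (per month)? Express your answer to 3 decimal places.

From N(t) = N₀·e^(rt): e^(r·12.7) = 668000/1320 = 506.06.
r·12.7 = ln(506.06) = 6.2267, so r = 6.2267/12.7 = 0.49029.

0.490 per month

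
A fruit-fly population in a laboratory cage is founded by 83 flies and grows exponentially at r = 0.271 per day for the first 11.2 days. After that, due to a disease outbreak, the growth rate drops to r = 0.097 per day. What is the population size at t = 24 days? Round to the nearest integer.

5977 flies

Phase 1: N(11.2) = 83·e^(0.271×11.2) = 83·e^3.035 = 1726.83.
Phase 2 runs for 24 − 11.2 = 12.8 days at r = 0.097.
N(24) = 1726.83·e^(0.097×12.8) = 1726.83·e^1.242 = 5976.8.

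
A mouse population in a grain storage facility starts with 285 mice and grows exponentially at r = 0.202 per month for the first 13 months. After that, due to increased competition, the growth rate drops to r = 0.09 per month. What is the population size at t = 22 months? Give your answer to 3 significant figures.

Phase 1: N(13) = 285·e^(0.202×13) = 285·e^2.626 = 3938.24.
Phase 2 runs for 22 − 13 = 9 months at r = 0.09.
N(22) = 3938.24·e^(0.09×9) = 3938.24·e^0.81 = 8852.8.

8850 mice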